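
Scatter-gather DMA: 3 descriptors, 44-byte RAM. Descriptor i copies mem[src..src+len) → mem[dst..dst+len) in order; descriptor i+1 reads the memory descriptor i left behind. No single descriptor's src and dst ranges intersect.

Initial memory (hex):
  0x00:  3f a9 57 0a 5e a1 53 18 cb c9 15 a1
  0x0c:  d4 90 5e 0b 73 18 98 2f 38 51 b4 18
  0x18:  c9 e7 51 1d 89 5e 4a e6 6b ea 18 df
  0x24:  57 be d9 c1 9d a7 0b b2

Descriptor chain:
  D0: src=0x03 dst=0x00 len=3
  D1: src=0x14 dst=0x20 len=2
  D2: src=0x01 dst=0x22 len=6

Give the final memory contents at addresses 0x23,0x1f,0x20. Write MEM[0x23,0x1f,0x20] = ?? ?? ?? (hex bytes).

MEM[0x23,0x1f,0x20] = a1 e6 38

D0: mem[0x00..0x02] <- [0a 5e a1]
D1: mem[0x20..0x21] <- [38 51]
D2: mem[0x22..0x27] <- [5e a1 0a 5e a1 53]
query mem[0x23]=0xa1, mem[0x1f]=0xe6, mem[0x20]=0x38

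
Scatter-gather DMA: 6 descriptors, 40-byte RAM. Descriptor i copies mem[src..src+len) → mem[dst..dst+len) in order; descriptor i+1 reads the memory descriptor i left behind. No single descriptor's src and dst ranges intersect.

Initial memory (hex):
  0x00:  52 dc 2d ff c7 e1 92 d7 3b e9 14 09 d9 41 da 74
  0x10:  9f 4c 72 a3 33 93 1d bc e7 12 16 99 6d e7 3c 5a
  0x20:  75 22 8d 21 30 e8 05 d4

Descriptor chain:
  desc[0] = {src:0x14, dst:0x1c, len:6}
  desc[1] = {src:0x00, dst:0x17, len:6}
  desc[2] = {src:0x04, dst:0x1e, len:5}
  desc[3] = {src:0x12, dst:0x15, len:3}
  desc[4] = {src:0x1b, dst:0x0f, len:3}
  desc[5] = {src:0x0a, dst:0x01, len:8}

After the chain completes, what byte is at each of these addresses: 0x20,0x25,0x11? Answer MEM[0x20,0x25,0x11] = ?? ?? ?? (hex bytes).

#0 dst[0x1c+6] := {0x33,0x93,0x1d,0xbc,0xe7,0x12}
#1 dst[0x17+6] := {0x52,0xdc,0x2d,0xff,0xc7,0xe1}
#2 dst[0x1e+5] := {0xc7,0xe1,0x92,0xd7,0x3b}
#3 dst[0x15+3] := {0x72,0xa3,0x33}
#4 dst[0x0f+3] := {0xc7,0xe1,0x93}
#5 dst[0x01+8] := {0x14,0x09,0xd9,0x41,0xda,0xc7,0xe1,0x93}
query mem[0x20]=0x92, mem[0x25]=0xe8, mem[0x11]=0x93

MEM[0x20,0x25,0x11] = 92 e8 93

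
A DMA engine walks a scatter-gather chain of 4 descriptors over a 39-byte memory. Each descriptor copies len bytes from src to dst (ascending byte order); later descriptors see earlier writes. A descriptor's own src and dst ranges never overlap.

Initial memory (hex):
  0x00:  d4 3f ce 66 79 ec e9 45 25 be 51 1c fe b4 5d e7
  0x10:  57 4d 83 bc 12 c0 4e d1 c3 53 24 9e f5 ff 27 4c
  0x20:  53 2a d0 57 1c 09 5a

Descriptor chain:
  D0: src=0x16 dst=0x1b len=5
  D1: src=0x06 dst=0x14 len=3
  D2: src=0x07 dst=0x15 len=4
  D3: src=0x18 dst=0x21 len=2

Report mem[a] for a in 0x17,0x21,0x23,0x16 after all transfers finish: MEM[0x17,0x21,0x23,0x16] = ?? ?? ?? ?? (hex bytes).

MEM[0x17,0x21,0x23,0x16] = be 51 57 25

  after D0: wrote 5B at 0x1b = 4ed1c35324
  after D1: wrote 3B at 0x14 = e94525
  after D2: wrote 4B at 0x15 = 4525be51
  after D3: wrote 2B at 0x21 = 5153
query mem[0x17]=0xbe, mem[0x21]=0x51, mem[0x23]=0x57, mem[0x16]=0x25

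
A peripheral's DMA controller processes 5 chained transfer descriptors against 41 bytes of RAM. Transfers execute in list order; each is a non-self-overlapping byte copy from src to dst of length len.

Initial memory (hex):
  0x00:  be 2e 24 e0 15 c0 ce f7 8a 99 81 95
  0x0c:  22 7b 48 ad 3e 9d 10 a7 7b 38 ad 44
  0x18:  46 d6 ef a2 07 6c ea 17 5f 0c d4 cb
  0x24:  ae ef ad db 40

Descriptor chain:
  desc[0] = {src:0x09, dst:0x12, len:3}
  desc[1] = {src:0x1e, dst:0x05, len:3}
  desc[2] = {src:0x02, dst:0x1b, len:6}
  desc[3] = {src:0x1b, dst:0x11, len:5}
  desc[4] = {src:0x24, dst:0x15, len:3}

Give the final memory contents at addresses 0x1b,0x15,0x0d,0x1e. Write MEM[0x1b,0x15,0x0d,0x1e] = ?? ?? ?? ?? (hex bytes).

D0: mem[0x12..0x14] <- [99 81 95]
D1: mem[0x05..0x07] <- [ea 17 5f]
D2: mem[0x1b..0x20] <- [24 e0 15 ea 17 5f]
D3: mem[0x11..0x15] <- [24 e0 15 ea 17]
D4: mem[0x15..0x17] <- [ae ef ad]
query mem[0x1b]=0x24, mem[0x15]=0xae, mem[0x0d]=0x7b, mem[0x1e]=0xea

MEM[0x1b,0x15,0x0d,0x1e] = 24 ae 7b ea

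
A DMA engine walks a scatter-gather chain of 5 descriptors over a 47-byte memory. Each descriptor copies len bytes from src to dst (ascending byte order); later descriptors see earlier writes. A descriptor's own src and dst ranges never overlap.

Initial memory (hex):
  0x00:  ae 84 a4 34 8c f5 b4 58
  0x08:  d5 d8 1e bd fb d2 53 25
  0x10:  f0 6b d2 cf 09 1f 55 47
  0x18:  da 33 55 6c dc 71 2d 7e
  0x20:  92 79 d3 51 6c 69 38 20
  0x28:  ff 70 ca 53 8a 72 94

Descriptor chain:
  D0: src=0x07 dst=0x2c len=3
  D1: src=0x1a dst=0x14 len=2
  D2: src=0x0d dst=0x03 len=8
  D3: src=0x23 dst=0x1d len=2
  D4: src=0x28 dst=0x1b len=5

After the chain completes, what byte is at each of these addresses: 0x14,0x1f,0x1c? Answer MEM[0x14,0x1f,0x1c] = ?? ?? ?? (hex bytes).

MEM[0x14,0x1f,0x1c] = 55 58 70

[0] 0x07->0x2c len=3 : 58 d5 d8
[1] 0x1a->0x14 len=2 : 55 6c
[2] 0x0d->0x03 len=8 : d2 53 25 f0 6b d2 cf 55
[3] 0x23->0x1d len=2 : 51 6c
[4] 0x28->0x1b len=5 : ff 70 ca 53 58
query mem[0x14]=0x55, mem[0x1f]=0x58, mem[0x1c]=0x70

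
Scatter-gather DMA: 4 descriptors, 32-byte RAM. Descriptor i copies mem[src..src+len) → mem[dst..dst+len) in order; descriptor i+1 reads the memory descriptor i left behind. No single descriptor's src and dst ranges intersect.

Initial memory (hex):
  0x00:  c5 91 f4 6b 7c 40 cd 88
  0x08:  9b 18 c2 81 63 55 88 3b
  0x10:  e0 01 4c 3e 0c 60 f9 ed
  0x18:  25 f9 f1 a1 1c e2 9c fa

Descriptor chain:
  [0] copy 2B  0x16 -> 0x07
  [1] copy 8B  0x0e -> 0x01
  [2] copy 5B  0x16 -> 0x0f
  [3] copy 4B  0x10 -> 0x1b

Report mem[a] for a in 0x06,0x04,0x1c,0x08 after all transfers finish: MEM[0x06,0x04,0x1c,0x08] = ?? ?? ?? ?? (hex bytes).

#0 dst[0x07+2] := {0xf9,0xed}
#1 dst[0x01+8] := {0x88,0x3b,0xe0,0x01,0x4c,0x3e,0x0c,0x60}
#2 dst[0x0f+5] := {0xf9,0xed,0x25,0xf9,0xf1}
#3 dst[0x1b+4] := {0xed,0x25,0xf9,0xf1}
query mem[0x06]=0x3e, mem[0x04]=0x01, mem[0x1c]=0x25, mem[0x08]=0x60

MEM[0x06,0x04,0x1c,0x08] = 3e 01 25 60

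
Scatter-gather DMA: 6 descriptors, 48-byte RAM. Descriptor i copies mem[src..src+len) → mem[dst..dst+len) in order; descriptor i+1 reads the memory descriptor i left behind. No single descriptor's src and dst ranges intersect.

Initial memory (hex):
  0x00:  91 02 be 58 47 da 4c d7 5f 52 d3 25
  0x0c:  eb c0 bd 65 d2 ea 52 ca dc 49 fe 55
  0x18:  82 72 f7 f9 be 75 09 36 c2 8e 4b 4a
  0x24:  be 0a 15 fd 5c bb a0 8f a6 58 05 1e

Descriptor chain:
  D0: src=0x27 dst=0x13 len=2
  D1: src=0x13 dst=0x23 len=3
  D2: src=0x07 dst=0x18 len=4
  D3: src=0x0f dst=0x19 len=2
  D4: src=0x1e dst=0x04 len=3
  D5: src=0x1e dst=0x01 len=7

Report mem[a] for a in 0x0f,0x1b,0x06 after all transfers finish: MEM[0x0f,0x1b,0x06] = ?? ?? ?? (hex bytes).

MEM[0x0f,0x1b,0x06] = 65 d3 fd

D0: mem[0x13..0x14] <- [fd 5c]
D1: mem[0x23..0x25] <- [fd 5c 49]
D2: mem[0x18..0x1b] <- [d7 5f 52 d3]
D3: mem[0x19..0x1a] <- [65 d2]
D4: mem[0x04..0x06] <- [09 36 c2]
D5: mem[0x01..0x07] <- [09 36 c2 8e 4b fd 5c]
query mem[0x0f]=0x65, mem[0x1b]=0xd3, mem[0x06]=0xfd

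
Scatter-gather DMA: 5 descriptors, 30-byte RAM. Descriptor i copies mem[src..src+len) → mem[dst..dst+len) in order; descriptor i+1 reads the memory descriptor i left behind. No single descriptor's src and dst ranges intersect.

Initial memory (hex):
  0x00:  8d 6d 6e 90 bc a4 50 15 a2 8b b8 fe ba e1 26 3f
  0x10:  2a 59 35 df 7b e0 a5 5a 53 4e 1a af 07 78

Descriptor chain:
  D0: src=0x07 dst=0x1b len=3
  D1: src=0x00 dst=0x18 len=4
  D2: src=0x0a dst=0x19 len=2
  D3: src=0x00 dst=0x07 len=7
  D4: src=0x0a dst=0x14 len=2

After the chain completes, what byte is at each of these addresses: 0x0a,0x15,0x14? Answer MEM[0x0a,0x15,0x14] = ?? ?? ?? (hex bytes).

  after D0: wrote 3B at 0x1b = 15a28b
  after D1: wrote 4B at 0x18 = 8d6d6e90
  after D2: wrote 2B at 0x19 = b8fe
  after D3: wrote 7B at 0x07 = 8d6d6e90bca450
  after D4: wrote 2B at 0x14 = 90bc
query mem[0x0a]=0x90, mem[0x15]=0xbc, mem[0x14]=0x90

MEM[0x0a,0x15,0x14] = 90 bc 90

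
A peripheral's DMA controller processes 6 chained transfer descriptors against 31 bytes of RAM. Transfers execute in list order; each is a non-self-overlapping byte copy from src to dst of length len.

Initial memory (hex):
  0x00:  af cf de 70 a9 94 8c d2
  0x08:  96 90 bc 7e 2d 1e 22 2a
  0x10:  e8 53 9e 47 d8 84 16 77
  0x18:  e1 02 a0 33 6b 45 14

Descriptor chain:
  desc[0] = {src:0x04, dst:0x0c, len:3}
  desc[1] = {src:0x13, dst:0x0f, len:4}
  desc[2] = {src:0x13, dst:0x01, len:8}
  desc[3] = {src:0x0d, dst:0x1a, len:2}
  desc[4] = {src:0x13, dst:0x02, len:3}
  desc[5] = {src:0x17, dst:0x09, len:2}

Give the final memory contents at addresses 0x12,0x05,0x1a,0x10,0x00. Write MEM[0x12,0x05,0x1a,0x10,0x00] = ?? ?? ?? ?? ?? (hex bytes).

MEM[0x12,0x05,0x1a,0x10,0x00] = 16 77 94 d8 af

  after D0: wrote 3B at 0x0c = a9948c
  after D1: wrote 4B at 0x0f = 47d88416
  after D2: wrote 8B at 0x01 = 47d8841677e102a0
  after D3: wrote 2B at 0x1a = 948c
  after D4: wrote 3B at 0x02 = 47d884
  after D5: wrote 2B at 0x09 = 77e1
query mem[0x12]=0x16, mem[0x05]=0x77, mem[0x1a]=0x94, mem[0x10]=0xd8, mem[0x00]=0xaf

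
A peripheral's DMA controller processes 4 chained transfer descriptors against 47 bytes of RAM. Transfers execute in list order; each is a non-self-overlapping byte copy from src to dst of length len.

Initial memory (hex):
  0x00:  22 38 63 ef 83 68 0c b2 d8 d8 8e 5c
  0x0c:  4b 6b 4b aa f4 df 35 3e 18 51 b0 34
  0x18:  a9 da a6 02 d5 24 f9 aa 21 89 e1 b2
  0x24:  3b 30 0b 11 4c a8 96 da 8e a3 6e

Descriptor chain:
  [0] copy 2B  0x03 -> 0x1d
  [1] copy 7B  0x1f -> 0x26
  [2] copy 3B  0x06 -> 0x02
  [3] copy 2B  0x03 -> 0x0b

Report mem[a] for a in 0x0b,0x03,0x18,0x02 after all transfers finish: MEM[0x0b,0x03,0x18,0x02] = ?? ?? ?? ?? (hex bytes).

#0 dst[0x1d+2] := {0xef,0x83}
#1 dst[0x26+7] := {0xaa,0x21,0x89,0xe1,0xb2,0x3b,0x30}
#2 dst[0x02+3] := {0x0c,0xb2,0xd8}
#3 dst[0x0b+2] := {0xb2,0xd8}
query mem[0x0b]=0xb2, mem[0x03]=0xb2, mem[0x18]=0xa9, mem[0x02]=0x0c

MEM[0x0b,0x03,0x18,0x02] = b2 b2 a9 0c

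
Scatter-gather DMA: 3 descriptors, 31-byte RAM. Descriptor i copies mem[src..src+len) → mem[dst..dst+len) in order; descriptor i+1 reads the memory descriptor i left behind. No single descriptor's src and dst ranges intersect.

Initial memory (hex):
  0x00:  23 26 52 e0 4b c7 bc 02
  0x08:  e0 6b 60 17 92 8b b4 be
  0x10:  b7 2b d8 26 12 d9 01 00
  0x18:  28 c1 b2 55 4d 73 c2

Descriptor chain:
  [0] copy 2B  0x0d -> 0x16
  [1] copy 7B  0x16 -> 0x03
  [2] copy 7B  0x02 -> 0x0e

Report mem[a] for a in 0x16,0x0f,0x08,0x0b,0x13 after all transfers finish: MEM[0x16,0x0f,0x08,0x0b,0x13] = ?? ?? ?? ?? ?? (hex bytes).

D0: mem[0x16..0x17] <- [8b b4]
D1: mem[0x03..0x09] <- [8b b4 28 c1 b2 55 4d]
D2: mem[0x0e..0x14] <- [52 8b b4 28 c1 b2 55]
query mem[0x16]=0x8b, mem[0x0f]=0x8b, mem[0x08]=0x55, mem[0x0b]=0x17, mem[0x13]=0xb2

MEM[0x16,0x0f,0x08,0x0b,0x13] = 8b 8b 55 17 b2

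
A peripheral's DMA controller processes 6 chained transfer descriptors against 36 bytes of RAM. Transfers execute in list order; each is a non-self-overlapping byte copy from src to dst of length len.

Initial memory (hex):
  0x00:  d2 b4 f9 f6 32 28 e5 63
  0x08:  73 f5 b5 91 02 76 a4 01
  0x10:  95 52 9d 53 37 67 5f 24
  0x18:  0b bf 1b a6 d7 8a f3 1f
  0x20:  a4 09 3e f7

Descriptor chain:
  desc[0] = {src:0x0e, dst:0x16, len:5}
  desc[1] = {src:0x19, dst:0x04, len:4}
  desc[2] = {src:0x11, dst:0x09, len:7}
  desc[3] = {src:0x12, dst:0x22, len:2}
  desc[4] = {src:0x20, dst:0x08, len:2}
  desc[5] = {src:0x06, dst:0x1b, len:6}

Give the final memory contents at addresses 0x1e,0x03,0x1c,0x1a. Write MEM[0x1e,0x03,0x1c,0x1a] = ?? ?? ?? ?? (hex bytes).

[0] 0x0e->0x16 len=5 : a4 01 95 52 9d
[1] 0x19->0x04 len=4 : 52 9d a6 d7
[2] 0x11->0x09 len=7 : 52 9d 53 37 67 a4 01
[3] 0x12->0x22 len=2 : 9d 53
[4] 0x20->0x08 len=2 : a4 09
[5] 0x06->0x1b len=6 : a6 d7 a4 09 9d 53
query mem[0x1e]=0x09, mem[0x03]=0xf6, mem[0x1c]=0xd7, mem[0x1a]=0x9d

MEM[0x1e,0x03,0x1c,0x1a] = 09 f6 d7 9d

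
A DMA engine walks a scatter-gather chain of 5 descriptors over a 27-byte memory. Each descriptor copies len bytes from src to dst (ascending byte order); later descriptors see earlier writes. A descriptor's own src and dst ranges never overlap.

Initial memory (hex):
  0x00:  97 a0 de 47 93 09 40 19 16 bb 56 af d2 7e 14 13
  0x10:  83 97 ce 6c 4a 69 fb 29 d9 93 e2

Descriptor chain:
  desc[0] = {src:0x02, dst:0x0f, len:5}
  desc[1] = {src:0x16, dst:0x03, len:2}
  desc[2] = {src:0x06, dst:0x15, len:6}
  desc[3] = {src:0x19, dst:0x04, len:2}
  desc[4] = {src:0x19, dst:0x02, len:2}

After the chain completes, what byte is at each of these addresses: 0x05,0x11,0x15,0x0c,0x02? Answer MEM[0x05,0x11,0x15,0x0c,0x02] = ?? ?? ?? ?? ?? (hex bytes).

#0 dst[0x0f+5] := {0xde,0x47,0x93,0x09,0x40}
#1 dst[0x03+2] := {0xfb,0x29}
#2 dst[0x15+6] := {0x40,0x19,0x16,0xbb,0x56,0xaf}
#3 dst[0x04+2] := {0x56,0xaf}
#4 dst[0x02+2] := {0x56,0xaf}
query mem[0x05]=0xaf, mem[0x11]=0x93, mem[0x15]=0x40, mem[0x0c]=0xd2, mem[0x02]=0x56

MEM[0x05,0x11,0x15,0x0c,0x02] = af 93 40 d2 56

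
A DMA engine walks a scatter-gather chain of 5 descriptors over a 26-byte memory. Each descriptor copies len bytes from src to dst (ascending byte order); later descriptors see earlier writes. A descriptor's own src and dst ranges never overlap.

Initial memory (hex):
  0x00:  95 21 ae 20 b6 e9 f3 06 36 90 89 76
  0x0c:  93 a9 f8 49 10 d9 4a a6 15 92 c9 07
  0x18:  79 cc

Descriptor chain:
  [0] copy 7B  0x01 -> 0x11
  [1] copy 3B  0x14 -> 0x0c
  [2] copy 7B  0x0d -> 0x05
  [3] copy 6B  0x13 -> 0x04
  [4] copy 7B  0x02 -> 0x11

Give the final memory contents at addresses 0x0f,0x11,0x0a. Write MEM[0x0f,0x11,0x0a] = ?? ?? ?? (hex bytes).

MEM[0x0f,0x11,0x0a] = 49 ae ae

D0: mem[0x11..0x17] <- [21 ae 20 b6 e9 f3 06]
D1: mem[0x0c..0x0e] <- [b6 e9 f3]
D2: mem[0x05..0x0b] <- [e9 f3 49 10 21 ae 20]
D3: mem[0x04..0x09] <- [20 b6 e9 f3 06 79]
D4: mem[0x11..0x17] <- [ae 20 20 b6 e9 f3 06]
query mem[0x0f]=0x49, mem[0x11]=0xae, mem[0x0a]=0xae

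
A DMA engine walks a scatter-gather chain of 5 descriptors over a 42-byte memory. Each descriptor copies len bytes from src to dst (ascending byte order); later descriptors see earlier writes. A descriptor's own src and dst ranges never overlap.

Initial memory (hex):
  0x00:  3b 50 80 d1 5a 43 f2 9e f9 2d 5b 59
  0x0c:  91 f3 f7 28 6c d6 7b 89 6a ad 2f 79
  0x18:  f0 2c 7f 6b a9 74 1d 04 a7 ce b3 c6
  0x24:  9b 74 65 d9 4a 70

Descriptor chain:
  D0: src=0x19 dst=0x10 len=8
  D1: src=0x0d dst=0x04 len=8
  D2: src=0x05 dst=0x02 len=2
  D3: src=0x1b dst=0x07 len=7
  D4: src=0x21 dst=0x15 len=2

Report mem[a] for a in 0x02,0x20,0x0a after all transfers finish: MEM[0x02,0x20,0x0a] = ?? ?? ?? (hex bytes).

  after D0: wrote 8B at 0x10 = 2c7f6ba9741d04a7
  after D1: wrote 8B at 0x04 = f3f7282c7f6ba974
  after D2: wrote 2B at 0x02 = f728
  after D3: wrote 7B at 0x07 = 6ba9741d04a7ce
  after D4: wrote 2B at 0x15 = ceb3
query mem[0x02]=0xf7, mem[0x20]=0xa7, mem[0x0a]=0x1d

MEM[0x02,0x20,0x0a] = f7 a7 1d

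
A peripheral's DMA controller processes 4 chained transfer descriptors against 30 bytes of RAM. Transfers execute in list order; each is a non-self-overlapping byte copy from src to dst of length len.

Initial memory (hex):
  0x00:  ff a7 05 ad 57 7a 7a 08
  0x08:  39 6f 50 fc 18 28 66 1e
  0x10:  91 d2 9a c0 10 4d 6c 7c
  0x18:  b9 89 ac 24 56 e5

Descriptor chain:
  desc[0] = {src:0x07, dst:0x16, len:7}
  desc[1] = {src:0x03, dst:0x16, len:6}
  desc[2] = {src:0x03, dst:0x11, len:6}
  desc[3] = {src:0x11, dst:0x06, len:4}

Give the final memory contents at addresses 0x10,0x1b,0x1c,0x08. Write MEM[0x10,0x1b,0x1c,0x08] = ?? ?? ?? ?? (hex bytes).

#0 dst[0x16+7] := {0x08,0x39,0x6f,0x50,0xfc,0x18,0x28}
#1 dst[0x16+6] := {0xad,0x57,0x7a,0x7a,0x08,0x39}
#2 dst[0x11+6] := {0xad,0x57,0x7a,0x7a,0x08,0x39}
#3 dst[0x06+4] := {0xad,0x57,0x7a,0x7a}
query mem[0x10]=0x91, mem[0x1b]=0x39, mem[0x1c]=0x28, mem[0x08]=0x7a

MEM[0x10,0x1b,0x1c,0x08] = 91 39 28 7a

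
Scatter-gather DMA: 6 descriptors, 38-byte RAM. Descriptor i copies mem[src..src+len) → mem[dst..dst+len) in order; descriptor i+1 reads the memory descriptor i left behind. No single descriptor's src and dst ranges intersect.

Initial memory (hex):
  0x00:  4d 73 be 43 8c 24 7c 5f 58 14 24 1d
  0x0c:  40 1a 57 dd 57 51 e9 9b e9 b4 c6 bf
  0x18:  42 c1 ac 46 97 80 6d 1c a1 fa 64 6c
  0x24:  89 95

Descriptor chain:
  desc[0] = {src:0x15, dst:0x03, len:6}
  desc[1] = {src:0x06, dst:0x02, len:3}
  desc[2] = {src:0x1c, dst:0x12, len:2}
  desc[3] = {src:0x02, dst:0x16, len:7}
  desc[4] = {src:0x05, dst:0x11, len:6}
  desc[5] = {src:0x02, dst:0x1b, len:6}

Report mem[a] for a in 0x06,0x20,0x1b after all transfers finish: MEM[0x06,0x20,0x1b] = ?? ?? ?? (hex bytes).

MEM[0x06,0x20,0x1b] = 42 c1 42

D0: mem[0x03..0x08] <- [b4 c6 bf 42 c1 ac]
D1: mem[0x02..0x04] <- [42 c1 ac]
D2: mem[0x12..0x13] <- [97 80]
D3: mem[0x16..0x1c] <- [42 c1 ac bf 42 c1 ac]
D4: mem[0x11..0x16] <- [bf 42 c1 ac 14 24]
D5: mem[0x1b..0x20] <- [42 c1 ac bf 42 c1]
query mem[0x06]=0x42, mem[0x20]=0xc1, mem[0x1b]=0x42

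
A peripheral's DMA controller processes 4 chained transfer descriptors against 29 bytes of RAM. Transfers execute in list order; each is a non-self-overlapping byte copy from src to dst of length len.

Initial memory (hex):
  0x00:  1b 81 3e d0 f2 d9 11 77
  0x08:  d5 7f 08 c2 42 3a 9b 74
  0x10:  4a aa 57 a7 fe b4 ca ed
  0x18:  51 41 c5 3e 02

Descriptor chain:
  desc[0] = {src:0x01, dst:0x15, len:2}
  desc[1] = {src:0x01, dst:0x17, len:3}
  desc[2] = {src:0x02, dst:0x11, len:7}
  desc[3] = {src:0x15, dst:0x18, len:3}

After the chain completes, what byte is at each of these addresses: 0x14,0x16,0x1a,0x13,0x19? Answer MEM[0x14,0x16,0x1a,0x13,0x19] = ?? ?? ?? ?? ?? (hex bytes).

#0 dst[0x15+2] := {0x81,0x3e}
#1 dst[0x17+3] := {0x81,0x3e,0xd0}
#2 dst[0x11+7] := {0x3e,0xd0,0xf2,0xd9,0x11,0x77,0xd5}
#3 dst[0x18+3] := {0x11,0x77,0xd5}
query mem[0x14]=0xd9, mem[0x16]=0x77, mem[0x1a]=0xd5, mem[0x13]=0xf2, mem[0x19]=0x77

MEM[0x14,0x16,0x1a,0x13,0x19] = d9 77 d5 f2 77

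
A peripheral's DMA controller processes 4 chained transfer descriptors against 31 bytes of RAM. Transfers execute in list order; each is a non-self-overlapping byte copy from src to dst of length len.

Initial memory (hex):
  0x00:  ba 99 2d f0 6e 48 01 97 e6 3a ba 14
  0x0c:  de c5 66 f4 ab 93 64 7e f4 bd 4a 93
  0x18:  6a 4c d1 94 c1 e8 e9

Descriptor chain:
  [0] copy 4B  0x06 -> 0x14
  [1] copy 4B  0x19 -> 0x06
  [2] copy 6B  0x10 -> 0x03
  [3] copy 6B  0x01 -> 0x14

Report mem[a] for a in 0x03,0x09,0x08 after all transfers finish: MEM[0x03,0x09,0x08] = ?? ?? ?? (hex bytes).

MEM[0x03,0x09,0x08] = ab c1 97

D0: mem[0x14..0x17] <- [01 97 e6 3a]
D1: mem[0x06..0x09] <- [4c d1 94 c1]
D2: mem[0x03..0x08] <- [ab 93 64 7e 01 97]
D3: mem[0x14..0x19] <- [99 2d ab 93 64 7e]
query mem[0x03]=0xab, mem[0x09]=0xc1, mem[0x08]=0x97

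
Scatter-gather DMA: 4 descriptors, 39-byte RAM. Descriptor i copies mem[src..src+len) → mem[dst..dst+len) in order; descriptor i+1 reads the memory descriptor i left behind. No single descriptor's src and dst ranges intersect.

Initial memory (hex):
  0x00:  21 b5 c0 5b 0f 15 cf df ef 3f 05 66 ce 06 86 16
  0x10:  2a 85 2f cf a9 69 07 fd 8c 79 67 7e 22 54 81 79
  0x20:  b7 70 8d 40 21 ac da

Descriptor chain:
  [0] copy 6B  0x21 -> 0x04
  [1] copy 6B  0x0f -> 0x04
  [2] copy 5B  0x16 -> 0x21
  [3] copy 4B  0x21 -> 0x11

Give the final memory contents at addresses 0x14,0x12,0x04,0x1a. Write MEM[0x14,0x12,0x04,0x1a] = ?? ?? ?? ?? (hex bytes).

MEM[0x14,0x12,0x04,0x1a] = 79 fd 16 67

  after D0: wrote 6B at 0x04 = 708d4021acda
  after D1: wrote 6B at 0x04 = 162a852fcfa9
  after D2: wrote 5B at 0x21 = 07fd8c7967
  after D3: wrote 4B at 0x11 = 07fd8c79
query mem[0x14]=0x79, mem[0x12]=0xfd, mem[0x04]=0x16, mem[0x1a]=0x67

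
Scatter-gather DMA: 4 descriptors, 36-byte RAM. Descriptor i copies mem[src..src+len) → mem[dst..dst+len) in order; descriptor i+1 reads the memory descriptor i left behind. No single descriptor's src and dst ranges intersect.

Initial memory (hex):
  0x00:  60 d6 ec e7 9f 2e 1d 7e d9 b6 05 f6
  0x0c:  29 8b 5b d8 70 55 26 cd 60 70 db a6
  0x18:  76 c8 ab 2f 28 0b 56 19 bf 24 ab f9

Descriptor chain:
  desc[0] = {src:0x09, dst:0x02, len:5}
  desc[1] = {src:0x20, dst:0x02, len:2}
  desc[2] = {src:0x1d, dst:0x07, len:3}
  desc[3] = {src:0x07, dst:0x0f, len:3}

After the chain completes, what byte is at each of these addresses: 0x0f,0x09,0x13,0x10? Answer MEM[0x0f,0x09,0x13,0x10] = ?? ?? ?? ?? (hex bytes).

#0 dst[0x02+5] := {0xb6,0x05,0xf6,0x29,0x8b}
#1 dst[0x02+2] := {0xbf,0x24}
#2 dst[0x07+3] := {0x0b,0x56,0x19}
#3 dst[0x0f+3] := {0x0b,0x56,0x19}
query mem[0x0f]=0x0b, mem[0x09]=0x19, mem[0x13]=0xcd, mem[0x10]=0x56

MEM[0x0f,0x09,0x13,0x10] = 0b 19 cd 56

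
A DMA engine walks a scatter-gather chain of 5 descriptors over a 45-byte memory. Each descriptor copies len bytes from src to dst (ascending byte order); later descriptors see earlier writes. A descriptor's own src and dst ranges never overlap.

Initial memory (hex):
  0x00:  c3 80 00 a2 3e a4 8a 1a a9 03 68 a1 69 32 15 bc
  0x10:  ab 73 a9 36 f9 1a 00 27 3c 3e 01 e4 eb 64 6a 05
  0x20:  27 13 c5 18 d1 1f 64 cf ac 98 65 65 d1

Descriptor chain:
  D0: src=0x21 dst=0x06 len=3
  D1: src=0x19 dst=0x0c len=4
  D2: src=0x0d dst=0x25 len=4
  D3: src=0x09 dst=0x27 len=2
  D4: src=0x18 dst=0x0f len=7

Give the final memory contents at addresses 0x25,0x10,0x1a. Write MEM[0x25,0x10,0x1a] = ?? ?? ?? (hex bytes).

MEM[0x25,0x10,0x1a] = 01 3e 01

#0 dst[0x06+3] := {0x13,0xc5,0x18}
#1 dst[0x0c+4] := {0x3e,0x01,0xe4,0xeb}
#2 dst[0x25+4] := {0x01,0xe4,0xeb,0xab}
#3 dst[0x27+2] := {0x03,0x68}
#4 dst[0x0f+7] := {0x3c,0x3e,0x01,0xe4,0xeb,0x64,0x6a}
query mem[0x25]=0x01, mem[0x10]=0x3e, mem[0x1a]=0x01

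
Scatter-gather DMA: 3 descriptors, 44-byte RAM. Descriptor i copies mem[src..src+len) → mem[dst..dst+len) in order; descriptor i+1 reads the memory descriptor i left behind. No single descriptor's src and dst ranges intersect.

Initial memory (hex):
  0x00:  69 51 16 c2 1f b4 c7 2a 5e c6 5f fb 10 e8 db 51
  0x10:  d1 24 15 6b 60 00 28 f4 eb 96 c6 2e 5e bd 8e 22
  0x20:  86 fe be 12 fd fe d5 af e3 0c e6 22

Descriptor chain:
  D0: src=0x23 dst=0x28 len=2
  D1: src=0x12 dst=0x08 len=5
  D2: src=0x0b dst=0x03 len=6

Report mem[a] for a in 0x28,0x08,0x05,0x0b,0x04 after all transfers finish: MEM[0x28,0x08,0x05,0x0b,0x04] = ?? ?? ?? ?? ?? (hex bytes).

MEM[0x28,0x08,0x05,0x0b,0x04] = 12 d1 e8 00 28

#0 dst[0x28+2] := {0x12,0xfd}
#1 dst[0x08+5] := {0x15,0x6b,0x60,0x00,0x28}
#2 dst[0x03+6] := {0x00,0x28,0xe8,0xdb,0x51,0xd1}
query mem[0x28]=0x12, mem[0x08]=0xd1, mem[0x05]=0xe8, mem[0x0b]=0x00, mem[0x04]=0x28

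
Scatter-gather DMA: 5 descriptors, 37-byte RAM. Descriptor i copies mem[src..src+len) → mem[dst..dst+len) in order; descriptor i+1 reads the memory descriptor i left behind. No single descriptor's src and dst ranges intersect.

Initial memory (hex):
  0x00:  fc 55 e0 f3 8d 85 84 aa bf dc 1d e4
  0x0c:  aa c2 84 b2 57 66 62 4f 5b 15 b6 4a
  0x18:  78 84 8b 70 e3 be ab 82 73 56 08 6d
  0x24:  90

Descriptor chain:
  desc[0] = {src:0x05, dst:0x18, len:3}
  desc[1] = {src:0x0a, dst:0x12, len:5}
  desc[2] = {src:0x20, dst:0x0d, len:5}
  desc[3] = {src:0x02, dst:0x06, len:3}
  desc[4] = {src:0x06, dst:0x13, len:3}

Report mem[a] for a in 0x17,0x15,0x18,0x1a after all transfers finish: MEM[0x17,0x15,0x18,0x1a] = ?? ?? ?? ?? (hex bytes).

MEM[0x17,0x15,0x18,0x1a] = 4a 8d 85 aa

[0] 0x05->0x18 len=3 : 85 84 aa
[1] 0x0a->0x12 len=5 : 1d e4 aa c2 84
[2] 0x20->0x0d len=5 : 73 56 08 6d 90
[3] 0x02->0x06 len=3 : e0 f3 8d
[4] 0x06->0x13 len=3 : e0 f3 8d
query mem[0x17]=0x4a, mem[0x15]=0x8d, mem[0x18]=0x85, mem[0x1a]=0xaa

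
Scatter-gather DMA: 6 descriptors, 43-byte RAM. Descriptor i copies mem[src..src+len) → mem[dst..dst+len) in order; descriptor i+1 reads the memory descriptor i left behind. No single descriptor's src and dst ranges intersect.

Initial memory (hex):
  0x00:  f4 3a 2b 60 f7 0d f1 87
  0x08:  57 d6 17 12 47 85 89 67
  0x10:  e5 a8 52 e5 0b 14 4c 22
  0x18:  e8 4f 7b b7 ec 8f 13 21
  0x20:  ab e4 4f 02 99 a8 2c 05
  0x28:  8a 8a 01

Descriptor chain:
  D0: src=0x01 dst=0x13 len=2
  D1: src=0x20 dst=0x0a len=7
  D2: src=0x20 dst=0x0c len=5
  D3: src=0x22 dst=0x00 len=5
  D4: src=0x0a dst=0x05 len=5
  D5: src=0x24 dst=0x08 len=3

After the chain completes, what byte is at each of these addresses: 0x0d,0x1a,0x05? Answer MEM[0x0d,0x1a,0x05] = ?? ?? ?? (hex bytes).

MEM[0x0d,0x1a,0x05] = e4 7b ab

[0] 0x01->0x13 len=2 : 3a 2b
[1] 0x20->0x0a len=7 : ab e4 4f 02 99 a8 2c
[2] 0x20->0x0c len=5 : ab e4 4f 02 99
[3] 0x22->0x00 len=5 : 4f 02 99 a8 2c
[4] 0x0a->0x05 len=5 : ab e4 ab e4 4f
[5] 0x24->0x08 len=3 : 99 a8 2c
query mem[0x0d]=0xe4, mem[0x1a]=0x7b, mem[0x05]=0xab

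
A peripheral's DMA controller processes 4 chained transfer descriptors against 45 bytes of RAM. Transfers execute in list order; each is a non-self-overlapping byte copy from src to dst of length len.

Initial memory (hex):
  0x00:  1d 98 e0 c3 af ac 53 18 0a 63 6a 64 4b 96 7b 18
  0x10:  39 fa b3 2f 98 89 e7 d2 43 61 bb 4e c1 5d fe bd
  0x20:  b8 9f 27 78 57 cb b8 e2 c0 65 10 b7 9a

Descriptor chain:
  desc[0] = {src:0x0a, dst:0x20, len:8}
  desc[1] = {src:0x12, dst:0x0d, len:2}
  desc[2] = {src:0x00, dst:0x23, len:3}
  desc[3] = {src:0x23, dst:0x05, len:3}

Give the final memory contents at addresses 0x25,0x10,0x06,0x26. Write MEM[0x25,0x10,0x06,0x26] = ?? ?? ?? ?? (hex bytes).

MEM[0x25,0x10,0x06,0x26] = e0 39 98 39

  after D0: wrote 8B at 0x20 = 6a644b967b1839fa
  after D1: wrote 2B at 0x0d = b32f
  after D2: wrote 3B at 0x23 = 1d98e0
  after D3: wrote 3B at 0x05 = 1d98e0
query mem[0x25]=0xe0, mem[0x10]=0x39, mem[0x06]=0x98, mem[0x26]=0x39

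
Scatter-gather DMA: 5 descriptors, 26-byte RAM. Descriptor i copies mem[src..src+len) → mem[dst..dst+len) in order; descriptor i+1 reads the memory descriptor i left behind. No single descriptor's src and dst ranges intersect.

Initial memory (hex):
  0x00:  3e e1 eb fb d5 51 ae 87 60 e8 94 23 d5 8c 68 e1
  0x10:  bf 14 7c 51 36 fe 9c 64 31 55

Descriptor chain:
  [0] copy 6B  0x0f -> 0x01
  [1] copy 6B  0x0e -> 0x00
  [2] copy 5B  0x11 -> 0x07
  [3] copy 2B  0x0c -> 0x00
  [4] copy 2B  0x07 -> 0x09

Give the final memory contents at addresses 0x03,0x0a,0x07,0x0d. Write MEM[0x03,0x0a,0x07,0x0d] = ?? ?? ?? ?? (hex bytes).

MEM[0x03,0x0a,0x07,0x0d] = 14 7c 14 8c

#0 dst[0x01+6] := {0xe1,0xbf,0x14,0x7c,0x51,0x36}
#1 dst[0x00+6] := {0x68,0xe1,0xbf,0x14,0x7c,0x51}
#2 dst[0x07+5] := {0x14,0x7c,0x51,0x36,0xfe}
#3 dst[0x00+2] := {0xd5,0x8c}
#4 dst[0x09+2] := {0x14,0x7c}
query mem[0x03]=0x14, mem[0x0a]=0x7c, mem[0x07]=0x14, mem[0x0d]=0x8c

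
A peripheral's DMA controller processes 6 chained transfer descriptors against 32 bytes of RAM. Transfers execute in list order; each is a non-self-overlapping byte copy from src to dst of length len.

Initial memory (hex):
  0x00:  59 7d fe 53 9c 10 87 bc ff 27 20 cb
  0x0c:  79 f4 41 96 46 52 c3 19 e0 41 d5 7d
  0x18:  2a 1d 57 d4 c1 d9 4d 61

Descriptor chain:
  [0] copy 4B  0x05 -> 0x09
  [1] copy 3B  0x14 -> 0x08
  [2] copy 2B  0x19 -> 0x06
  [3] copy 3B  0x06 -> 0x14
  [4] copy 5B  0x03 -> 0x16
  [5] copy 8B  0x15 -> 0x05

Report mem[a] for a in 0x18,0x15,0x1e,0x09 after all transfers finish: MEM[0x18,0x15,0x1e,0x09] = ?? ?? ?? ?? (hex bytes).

MEM[0x18,0x15,0x1e,0x09] = 10 57 4d 1d

D0: mem[0x09..0x0c] <- [10 87 bc ff]
D1: mem[0x08..0x0a] <- [e0 41 d5]
D2: mem[0x06..0x07] <- [1d 57]
D3: mem[0x14..0x16] <- [1d 57 e0]
D4: mem[0x16..0x1a] <- [53 9c 10 1d 57]
D5: mem[0x05..0x0c] <- [57 53 9c 10 1d 57 d4 c1]
query mem[0x18]=0x10, mem[0x15]=0x57, mem[0x1e]=0x4d, mem[0x09]=0x1d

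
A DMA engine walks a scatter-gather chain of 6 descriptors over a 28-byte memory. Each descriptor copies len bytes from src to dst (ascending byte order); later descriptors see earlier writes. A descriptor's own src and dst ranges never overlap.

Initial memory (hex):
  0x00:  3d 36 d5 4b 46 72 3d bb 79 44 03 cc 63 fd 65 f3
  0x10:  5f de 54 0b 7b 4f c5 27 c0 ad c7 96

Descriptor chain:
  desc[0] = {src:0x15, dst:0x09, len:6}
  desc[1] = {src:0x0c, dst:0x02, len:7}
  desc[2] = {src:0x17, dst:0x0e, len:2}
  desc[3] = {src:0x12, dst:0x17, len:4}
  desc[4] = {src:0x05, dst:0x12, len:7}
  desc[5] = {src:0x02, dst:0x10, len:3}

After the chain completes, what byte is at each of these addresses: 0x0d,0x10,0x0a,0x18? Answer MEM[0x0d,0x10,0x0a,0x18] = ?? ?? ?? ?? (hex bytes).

MEM[0x0d,0x10,0x0a,0x18] = ad c0 c5 27

D0: mem[0x09..0x0e] <- [4f c5 27 c0 ad c7]
D1: mem[0x02..0x08] <- [c0 ad c7 f3 5f de 54]
D2: mem[0x0e..0x0f] <- [27 c0]
D3: mem[0x17..0x1a] <- [54 0b 7b 4f]
D4: mem[0x12..0x18] <- [f3 5f de 54 4f c5 27]
D5: mem[0x10..0x12] <- [c0 ad c7]
query mem[0x0d]=0xad, mem[0x10]=0xc0, mem[0x0a]=0xc5, mem[0x18]=0x27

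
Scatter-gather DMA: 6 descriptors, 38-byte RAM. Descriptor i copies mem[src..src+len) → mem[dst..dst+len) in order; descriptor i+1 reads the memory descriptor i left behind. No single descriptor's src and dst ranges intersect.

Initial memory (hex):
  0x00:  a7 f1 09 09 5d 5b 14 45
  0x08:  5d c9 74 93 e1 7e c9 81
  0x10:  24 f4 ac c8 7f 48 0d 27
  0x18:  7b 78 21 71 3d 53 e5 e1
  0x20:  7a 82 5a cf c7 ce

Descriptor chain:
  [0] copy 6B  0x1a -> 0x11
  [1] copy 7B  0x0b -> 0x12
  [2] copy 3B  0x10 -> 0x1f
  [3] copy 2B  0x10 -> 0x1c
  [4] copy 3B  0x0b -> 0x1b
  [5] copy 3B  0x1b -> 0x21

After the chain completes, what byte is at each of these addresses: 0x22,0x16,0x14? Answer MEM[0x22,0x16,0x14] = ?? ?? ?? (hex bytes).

  after D0: wrote 6B at 0x11 = 21713d53e5e1
  after D1: wrote 7B at 0x12 = 93e17ec9812421
  after D2: wrote 3B at 0x1f = 242193
  after D3: wrote 2B at 0x1c = 2421
  after D4: wrote 3B at 0x1b = 93e17e
  after D5: wrote 3B at 0x21 = 93e17e
query mem[0x22]=0xe1, mem[0x16]=0x81, mem[0x14]=0x7e

MEM[0x22,0x16,0x14] = e1 81 7e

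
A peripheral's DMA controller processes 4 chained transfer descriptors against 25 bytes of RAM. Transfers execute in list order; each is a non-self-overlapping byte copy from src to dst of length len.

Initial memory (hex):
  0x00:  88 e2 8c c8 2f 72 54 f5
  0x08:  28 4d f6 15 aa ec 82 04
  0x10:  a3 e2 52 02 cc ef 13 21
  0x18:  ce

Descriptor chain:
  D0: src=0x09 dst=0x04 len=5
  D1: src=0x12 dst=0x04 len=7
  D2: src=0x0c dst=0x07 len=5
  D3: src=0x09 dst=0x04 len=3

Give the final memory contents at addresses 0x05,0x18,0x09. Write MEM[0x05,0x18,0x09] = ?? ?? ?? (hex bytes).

MEM[0x05,0x18,0x09] = 04 ce 82

D0: mem[0x04..0x08] <- [4d f6 15 aa ec]
D1: mem[0x04..0x0a] <- [52 02 cc ef 13 21 ce]
D2: mem[0x07..0x0b] <- [aa ec 82 04 a3]
D3: mem[0x04..0x06] <- [82 04 a3]
query mem[0x05]=0x04, mem[0x18]=0xce, mem[0x09]=0x82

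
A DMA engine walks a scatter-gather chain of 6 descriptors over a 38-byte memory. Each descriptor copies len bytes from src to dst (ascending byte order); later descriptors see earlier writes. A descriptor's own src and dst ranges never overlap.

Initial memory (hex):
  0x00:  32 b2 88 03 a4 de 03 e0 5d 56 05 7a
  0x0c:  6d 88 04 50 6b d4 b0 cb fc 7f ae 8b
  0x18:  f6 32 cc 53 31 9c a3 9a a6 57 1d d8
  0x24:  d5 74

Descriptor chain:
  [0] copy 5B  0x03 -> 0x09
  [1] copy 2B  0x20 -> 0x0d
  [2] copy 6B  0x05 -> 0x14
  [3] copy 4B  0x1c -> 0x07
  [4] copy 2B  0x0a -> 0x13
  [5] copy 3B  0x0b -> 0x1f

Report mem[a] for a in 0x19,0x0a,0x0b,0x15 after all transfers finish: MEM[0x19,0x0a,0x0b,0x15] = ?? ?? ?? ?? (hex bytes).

[0] 0x03->0x09 len=5 : 03 a4 de 03 e0
[1] 0x20->0x0d len=2 : a6 57
[2] 0x05->0x14 len=6 : de 03 e0 5d 03 a4
[3] 0x1c->0x07 len=4 : 31 9c a3 9a
[4] 0x0a->0x13 len=2 : 9a de
[5] 0x0b->0x1f len=3 : de 03 a6
query mem[0x19]=0xa4, mem[0x0a]=0x9a, mem[0x0b]=0xde, mem[0x15]=0x03

MEM[0x19,0x0a,0x0b,0x15] = a4 9a de 03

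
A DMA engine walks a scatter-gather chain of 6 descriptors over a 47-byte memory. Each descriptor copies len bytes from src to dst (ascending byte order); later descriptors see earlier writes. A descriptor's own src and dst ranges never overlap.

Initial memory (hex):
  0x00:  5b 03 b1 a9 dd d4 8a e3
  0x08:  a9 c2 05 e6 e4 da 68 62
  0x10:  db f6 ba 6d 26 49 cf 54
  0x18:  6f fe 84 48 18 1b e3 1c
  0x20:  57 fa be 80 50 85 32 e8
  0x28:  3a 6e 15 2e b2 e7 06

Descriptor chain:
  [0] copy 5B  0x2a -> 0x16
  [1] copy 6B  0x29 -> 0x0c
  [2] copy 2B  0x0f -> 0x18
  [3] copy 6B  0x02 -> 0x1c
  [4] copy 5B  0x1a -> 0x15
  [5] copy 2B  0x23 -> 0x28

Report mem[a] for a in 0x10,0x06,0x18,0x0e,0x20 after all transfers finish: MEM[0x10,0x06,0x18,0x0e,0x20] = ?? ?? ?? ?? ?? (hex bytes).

MEM[0x10,0x06,0x18,0x0e,0x20] = e7 8a a9 2e 8a

D0: mem[0x16..0x1a] <- [15 2e b2 e7 06]
D1: mem[0x0c..0x11] <- [6e 15 2e b2 e7 06]
D2: mem[0x18..0x19] <- [b2 e7]
D3: mem[0x1c..0x21] <- [b1 a9 dd d4 8a e3]
D4: mem[0x15..0x19] <- [06 48 b1 a9 dd]
D5: mem[0x28..0x29] <- [80 50]
query mem[0x10]=0xe7, mem[0x06]=0x8a, mem[0x18]=0xa9, mem[0x0e]=0x2e, mem[0x20]=0x8a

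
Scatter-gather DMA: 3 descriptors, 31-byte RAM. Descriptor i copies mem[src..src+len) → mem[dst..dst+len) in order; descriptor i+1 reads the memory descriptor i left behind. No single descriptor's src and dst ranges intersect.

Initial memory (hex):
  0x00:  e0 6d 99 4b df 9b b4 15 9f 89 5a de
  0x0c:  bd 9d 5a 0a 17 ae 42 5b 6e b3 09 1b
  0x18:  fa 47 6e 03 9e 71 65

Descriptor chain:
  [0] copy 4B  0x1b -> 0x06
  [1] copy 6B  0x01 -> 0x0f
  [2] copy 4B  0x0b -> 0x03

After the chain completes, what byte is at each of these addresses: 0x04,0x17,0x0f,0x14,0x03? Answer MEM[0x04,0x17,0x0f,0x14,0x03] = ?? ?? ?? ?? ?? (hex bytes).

  after D0: wrote 4B at 0x06 = 039e7165
  after D1: wrote 6B at 0x0f = 6d994bdf9b03
  after D2: wrote 4B at 0x03 = debd9d5a
query mem[0x04]=0xbd, mem[0x17]=0x1b, mem[0x0f]=0x6d, mem[0x14]=0x03, mem[0x03]=0xde

MEM[0x04,0x17,0x0f,0x14,0x03] = bd 1b 6d 03 de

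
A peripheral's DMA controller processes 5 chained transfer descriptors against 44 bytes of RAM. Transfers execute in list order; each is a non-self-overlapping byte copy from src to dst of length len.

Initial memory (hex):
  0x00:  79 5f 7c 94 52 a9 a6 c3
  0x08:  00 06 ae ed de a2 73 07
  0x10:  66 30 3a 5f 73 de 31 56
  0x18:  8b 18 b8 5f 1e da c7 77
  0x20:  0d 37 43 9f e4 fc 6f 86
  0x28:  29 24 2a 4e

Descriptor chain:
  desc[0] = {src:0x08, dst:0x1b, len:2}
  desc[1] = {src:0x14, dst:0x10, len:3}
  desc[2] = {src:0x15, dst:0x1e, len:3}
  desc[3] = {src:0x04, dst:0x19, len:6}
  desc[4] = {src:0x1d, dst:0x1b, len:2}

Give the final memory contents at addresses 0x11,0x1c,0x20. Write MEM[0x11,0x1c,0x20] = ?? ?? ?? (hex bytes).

MEM[0x11,0x1c,0x20] = de 06 56

#0 dst[0x1b+2] := {0x00,0x06}
#1 dst[0x10+3] := {0x73,0xde,0x31}
#2 dst[0x1e+3] := {0xde,0x31,0x56}
#3 dst[0x19+6] := {0x52,0xa9,0xa6,0xc3,0x00,0x06}
#4 dst[0x1b+2] := {0x00,0x06}
query mem[0x11]=0xde, mem[0x1c]=0x06, mem[0x20]=0x56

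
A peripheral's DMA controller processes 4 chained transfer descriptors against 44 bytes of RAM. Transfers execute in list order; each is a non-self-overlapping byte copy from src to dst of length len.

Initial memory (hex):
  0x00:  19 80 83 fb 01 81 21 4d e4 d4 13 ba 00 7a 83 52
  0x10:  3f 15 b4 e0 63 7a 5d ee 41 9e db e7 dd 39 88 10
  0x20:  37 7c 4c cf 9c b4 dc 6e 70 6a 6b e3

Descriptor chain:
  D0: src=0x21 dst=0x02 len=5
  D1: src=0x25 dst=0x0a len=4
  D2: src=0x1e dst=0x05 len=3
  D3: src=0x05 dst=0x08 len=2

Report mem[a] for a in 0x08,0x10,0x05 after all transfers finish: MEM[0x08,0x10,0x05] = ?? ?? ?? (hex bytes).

[0] 0x21->0x02 len=5 : 7c 4c cf 9c b4
[1] 0x25->0x0a len=4 : b4 dc 6e 70
[2] 0x1e->0x05 len=3 : 88 10 37
[3] 0x05->0x08 len=2 : 88 10
query mem[0x08]=0x88, mem[0x10]=0x3f, mem[0x05]=0x88

MEM[0x08,0x10,0x05] = 88 3f 88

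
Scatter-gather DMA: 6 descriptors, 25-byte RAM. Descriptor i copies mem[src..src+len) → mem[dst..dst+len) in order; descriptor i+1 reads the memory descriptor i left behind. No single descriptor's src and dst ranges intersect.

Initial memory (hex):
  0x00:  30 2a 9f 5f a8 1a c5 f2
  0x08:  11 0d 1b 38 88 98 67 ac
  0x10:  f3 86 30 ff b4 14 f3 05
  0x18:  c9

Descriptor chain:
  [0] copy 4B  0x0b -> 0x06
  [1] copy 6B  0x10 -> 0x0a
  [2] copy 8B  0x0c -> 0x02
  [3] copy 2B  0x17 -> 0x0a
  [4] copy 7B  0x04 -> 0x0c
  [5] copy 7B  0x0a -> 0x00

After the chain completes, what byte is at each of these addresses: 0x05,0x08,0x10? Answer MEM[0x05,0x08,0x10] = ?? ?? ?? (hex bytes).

#0 dst[0x06+4] := {0x38,0x88,0x98,0x67}
#1 dst[0x0a+6] := {0xf3,0x86,0x30,0xff,0xb4,0x14}
#2 dst[0x02+8] := {0x30,0xff,0xb4,0x14,0xf3,0x86,0x30,0xff}
#3 dst[0x0a+2] := {0x05,0xc9}
#4 dst[0x0c+7] := {0xb4,0x14,0xf3,0x86,0x30,0xff,0x05}
#5 dst[0x00+7] := {0x05,0xc9,0xb4,0x14,0xf3,0x86,0x30}
query mem[0x05]=0x86, mem[0x08]=0x30, mem[0x10]=0x30

MEM[0x05,0x08,0x10] = 86 30 30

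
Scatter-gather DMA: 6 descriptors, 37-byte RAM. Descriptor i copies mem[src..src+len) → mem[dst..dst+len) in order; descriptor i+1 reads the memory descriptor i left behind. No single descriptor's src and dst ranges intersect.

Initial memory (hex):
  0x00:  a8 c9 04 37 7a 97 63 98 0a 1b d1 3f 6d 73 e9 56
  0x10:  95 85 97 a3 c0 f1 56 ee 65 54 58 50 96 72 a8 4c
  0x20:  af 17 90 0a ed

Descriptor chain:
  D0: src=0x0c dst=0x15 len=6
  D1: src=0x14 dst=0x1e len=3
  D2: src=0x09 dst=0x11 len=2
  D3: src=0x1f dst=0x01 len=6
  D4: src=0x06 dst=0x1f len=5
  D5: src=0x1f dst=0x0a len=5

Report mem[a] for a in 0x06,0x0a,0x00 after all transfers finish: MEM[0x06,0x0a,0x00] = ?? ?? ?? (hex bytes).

[0] 0x0c->0x15 len=6 : 6d 73 e9 56 95 85
[1] 0x14->0x1e len=3 : c0 6d 73
[2] 0x09->0x11 len=2 : 1b d1
[3] 0x1f->0x01 len=6 : 6d 73 17 90 0a ed
[4] 0x06->0x1f len=5 : ed 98 0a 1b d1
[5] 0x1f->0x0a len=5 : ed 98 0a 1b d1
query mem[0x06]=0xed, mem[0x0a]=0xed, mem[0x00]=0xa8

MEM[0x06,0x0a,0x00] = ed ed a8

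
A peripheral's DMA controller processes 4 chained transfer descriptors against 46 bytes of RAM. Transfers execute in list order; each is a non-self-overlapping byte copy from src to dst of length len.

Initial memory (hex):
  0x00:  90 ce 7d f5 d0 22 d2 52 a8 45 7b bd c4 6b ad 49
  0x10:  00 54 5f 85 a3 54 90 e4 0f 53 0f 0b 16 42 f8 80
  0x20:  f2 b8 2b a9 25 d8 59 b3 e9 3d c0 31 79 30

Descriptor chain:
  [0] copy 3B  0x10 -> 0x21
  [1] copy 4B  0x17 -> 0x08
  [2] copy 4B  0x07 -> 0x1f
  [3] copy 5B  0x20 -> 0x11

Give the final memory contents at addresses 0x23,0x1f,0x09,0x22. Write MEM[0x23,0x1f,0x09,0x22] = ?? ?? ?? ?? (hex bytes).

MEM[0x23,0x1f,0x09,0x22] = 5f 52 0f 53

  after D0: wrote 3B at 0x21 = 00545f
  after D1: wrote 4B at 0x08 = e40f530f
  after D2: wrote 4B at 0x1f = 52e40f53
  after D3: wrote 5B at 0x11 = e40f535f25
query mem[0x23]=0x5f, mem[0x1f]=0x52, mem[0x09]=0x0f, mem[0x22]=0x53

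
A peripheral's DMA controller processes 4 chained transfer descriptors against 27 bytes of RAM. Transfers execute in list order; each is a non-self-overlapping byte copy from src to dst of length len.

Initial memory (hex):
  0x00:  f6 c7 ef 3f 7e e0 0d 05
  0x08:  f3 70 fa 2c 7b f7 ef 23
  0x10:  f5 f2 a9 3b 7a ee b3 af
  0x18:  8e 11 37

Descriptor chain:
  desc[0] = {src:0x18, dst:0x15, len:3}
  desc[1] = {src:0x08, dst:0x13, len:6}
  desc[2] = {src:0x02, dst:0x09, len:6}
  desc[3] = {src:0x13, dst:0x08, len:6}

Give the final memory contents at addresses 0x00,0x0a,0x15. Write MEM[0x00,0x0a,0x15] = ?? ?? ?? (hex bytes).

  after D0: wrote 3B at 0x15 = 8e1137
  after D1: wrote 6B at 0x13 = f370fa2c7bf7
  after D2: wrote 6B at 0x09 = ef3f7ee00d05
  after D3: wrote 6B at 0x08 = f370fa2c7bf7
query mem[0x00]=0xf6, mem[0x0a]=0xfa, mem[0x15]=0xfa

MEM[0x00,0x0a,0x15] = f6 fa fa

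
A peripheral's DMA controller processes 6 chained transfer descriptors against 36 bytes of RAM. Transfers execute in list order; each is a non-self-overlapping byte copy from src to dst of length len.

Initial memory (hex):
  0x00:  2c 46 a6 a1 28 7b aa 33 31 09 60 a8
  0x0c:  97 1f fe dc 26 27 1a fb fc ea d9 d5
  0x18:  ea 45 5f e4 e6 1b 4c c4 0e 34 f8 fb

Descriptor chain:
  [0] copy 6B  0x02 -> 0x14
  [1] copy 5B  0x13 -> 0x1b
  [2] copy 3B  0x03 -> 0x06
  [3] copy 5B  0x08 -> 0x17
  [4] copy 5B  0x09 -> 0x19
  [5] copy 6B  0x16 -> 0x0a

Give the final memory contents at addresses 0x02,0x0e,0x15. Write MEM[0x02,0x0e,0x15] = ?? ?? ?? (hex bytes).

MEM[0x02,0x0e,0x15] = a6 60 a1

#0 dst[0x14+6] := {0xa6,0xa1,0x28,0x7b,0xaa,0x33}
#1 dst[0x1b+5] := {0xfb,0xa6,0xa1,0x28,0x7b}
#2 dst[0x06+3] := {0xa1,0x28,0x7b}
#3 dst[0x17+5] := {0x7b,0x09,0x60,0xa8,0x97}
#4 dst[0x19+5] := {0x09,0x60,0xa8,0x97,0x1f}
#5 dst[0x0a+6] := {0x28,0x7b,0x09,0x09,0x60,0xa8}
query mem[0x02]=0xa6, mem[0x0e]=0x60, mem[0x15]=0xa1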